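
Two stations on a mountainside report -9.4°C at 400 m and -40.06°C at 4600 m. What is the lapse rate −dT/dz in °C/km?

Γ = −ΔT/Δz = (-9.4 − (-40.06)) / (4600 − 400) m
  = 30.66°C / 4.2 km = 7.3°C/km

7.3°C/km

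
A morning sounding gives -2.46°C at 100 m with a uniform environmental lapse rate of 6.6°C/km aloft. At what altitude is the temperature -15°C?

Height above start = (-2.46 − (-15)) / 6.6 = 1.9 km
Altitude = 100 m + 1900 m = 2000 m

2000 m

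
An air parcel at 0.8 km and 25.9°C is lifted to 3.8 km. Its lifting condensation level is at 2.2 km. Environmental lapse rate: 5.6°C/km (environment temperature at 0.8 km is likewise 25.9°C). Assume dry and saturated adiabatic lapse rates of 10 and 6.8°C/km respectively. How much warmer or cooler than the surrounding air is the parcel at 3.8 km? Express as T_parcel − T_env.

Parcel:
  800–2200 m, dry: Δz = 1.4 km ⇒ ΔT = -14°C; T = 11.9°C
  2200–3800 m, saturated: Δz = 1.6 km ⇒ ΔT = -10.88°C; T = 1.02°C
Environment:
  800–3800 m, environment: Δz = 3 km ⇒ ΔT = -16.8°C; T = 9.1°C
T_parcel − T_env = 1.02 − 9.1 = -8.08°C

-8.08°C (parcel cooler than environment)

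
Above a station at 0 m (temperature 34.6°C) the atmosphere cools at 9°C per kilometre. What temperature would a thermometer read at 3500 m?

3.1°C

0 → 3500 m (environmental, 9°C/km): ΔT = -9 × 3.5 = -31.5°C → T = 3.1°C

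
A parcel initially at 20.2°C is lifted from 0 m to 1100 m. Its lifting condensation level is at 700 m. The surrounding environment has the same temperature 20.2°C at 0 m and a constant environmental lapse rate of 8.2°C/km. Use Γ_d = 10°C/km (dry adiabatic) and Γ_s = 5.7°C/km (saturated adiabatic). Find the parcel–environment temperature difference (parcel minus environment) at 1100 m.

-0.26°C (parcel cooler than environment)

Parcel:
  0–700 m, dry: Δz = 0.7 km ⇒ ΔT = -7°C; T = 13.2°C
  700–1100 m, saturated: Δz = 0.4 km ⇒ ΔT = -2.28°C; T = 10.92°C
Environment:
  0–1100 m, environment: Δz = 1.1 km ⇒ ΔT = -9.02°C; T = 11.18°C
T_parcel − T_env = 10.92 − 11.18 = -0.26°C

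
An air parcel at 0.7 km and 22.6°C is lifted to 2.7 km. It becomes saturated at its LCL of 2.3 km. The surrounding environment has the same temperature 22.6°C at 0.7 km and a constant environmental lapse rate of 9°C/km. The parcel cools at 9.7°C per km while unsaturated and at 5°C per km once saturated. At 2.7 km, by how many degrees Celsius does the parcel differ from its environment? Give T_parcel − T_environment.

+0.48°C (parcel warmer than environment)

Parcel:
  Dry to 2300 m: -9.7 × 1.6 km = -15.52°C, so T = 7.08°C.
  Saturated to 2700 m: -5 × 0.4 km = -2°C, so T = 5.08°C.
Environment:
  Environment to 2700 m: -9 × 2 km = -18°C, so T = 4.6°C.
T_parcel − T_env = 5.08 − 4.6 = +0.48°C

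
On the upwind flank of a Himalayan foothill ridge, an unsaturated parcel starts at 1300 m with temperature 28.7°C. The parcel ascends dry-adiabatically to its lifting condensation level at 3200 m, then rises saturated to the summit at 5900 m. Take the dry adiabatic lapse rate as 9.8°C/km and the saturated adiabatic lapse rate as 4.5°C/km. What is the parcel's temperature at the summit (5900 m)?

-2.07°C

From 1300 m to 3200 m (dry): cools by 9.8 × 1.9 = 18.62°C, giving 10.08°C.
From 3200 m to 5900 m (saturated): cools by 4.5 × 2.7 = 12.15°C, giving -2.07°C.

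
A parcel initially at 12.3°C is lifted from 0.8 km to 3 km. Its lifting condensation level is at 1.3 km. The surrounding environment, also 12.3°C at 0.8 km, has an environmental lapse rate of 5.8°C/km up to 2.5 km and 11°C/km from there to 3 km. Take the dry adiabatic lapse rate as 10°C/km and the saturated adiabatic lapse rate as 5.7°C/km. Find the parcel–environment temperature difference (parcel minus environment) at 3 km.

+0.67°C (parcel warmer than environment)

Parcel:
  From 800 m to 1300 m (dry): cools by 10 × 0.5 = 5°C, giving 7.3°C.
  From 1300 m to 3000 m (saturated): cools by 5.7 × 1.7 = 9.69°C, giving -2.39°C.
Environment:
  From 800 m to 2500 m (environment, lower layer): cools by 5.8 × 1.7 = 9.86°C, giving 2.44°C.
  From 2500 m to 3000 m (environment, upper layer): cools by 11 × 0.5 = 5.5°C, giving -3.06°C.
T_parcel − T_env = -2.39 − (-3.06) = +0.67°C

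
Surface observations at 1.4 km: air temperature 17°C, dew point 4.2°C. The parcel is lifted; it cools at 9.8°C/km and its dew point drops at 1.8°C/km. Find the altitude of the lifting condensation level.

3 km

T and T_d converge at 9.8 − 1.8 = 8°C per km
Height above start = (17 − 4.2) / 8 = 1.6 km
LCL altitude = 1400 m + 1600 m = 3000 m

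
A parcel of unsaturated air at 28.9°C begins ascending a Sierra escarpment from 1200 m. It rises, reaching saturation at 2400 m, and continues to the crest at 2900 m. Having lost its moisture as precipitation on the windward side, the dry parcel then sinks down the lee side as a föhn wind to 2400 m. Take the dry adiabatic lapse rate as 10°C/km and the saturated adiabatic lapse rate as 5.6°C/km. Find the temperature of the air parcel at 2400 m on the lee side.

1200–2400 m, dry: Δz = 1.2 km ⇒ ΔT = -12°C; T = 16.9°C
2400–2900 m, saturated: Δz = 0.5 km ⇒ ΔT = -2.8°C; T = 14.1°C
2900–2400 m, dry descent: Δz = 0.5 km ⇒ ΔT = +5°C; T = 19.1°C

19.1°C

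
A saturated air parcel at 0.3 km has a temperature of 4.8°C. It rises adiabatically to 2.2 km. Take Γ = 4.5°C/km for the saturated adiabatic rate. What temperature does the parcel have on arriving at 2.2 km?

From 300 m to 2200 m (saturated adiabatic): cools by 4.5 × 1.9 = 8.55°C, giving -3.75°C.

-3.75°C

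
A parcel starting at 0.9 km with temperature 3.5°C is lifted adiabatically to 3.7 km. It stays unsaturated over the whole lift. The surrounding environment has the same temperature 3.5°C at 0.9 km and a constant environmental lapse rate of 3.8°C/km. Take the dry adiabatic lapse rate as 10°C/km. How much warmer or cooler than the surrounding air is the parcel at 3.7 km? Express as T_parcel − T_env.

-17.36°C (parcel cooler than environment)

Parcel:
  From 900 m to 3700 m (dry): cools by 10 × 2.8 = 28°C, giving -24.5°C.
Environment:
  From 900 m to 3700 m (environment): cools by 3.8 × 2.8 = 10.64°C, giving -7.14°C.
T_parcel − T_env = -24.5 − (-7.14) = -17.36°C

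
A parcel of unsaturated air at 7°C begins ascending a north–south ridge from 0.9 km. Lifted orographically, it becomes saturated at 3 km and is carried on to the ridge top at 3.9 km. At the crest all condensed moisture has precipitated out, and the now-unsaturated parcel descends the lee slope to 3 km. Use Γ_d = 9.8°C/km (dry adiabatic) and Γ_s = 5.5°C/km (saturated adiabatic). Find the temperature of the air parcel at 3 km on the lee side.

-9.71°C

From 900 m to 3000 m (dry): cools by 9.8 × 2.1 = 20.58°C, giving -13.58°C.
From 3000 m to 3900 m (saturated): cools by 5.5 × 0.9 = 4.95°C, giving -18.53°C.
From 3900 m to 3000 m (dry descent): warms by 9.8 × 0.9 = 8.82°C, giving -9.71°C.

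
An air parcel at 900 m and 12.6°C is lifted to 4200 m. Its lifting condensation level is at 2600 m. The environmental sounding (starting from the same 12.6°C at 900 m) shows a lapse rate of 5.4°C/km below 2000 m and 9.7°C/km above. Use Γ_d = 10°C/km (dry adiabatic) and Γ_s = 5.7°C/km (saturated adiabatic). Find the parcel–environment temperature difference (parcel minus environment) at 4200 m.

Parcel:
  Dry to 2600 m: -10 × 1.7 km = -17°C, so T = -4.4°C.
  Saturated to 4200 m: -5.7 × 1.6 km = -9.12°C, so T = -13.52°C.
Environment:
  Environment, lower layer to 2000 m: -5.4 × 1.1 km = -5.94°C, so T = 6.66°C.
  Environment, upper layer to 4200 m: -9.7 × 2.2 km = -21.34°C, so T = -14.68°C.
T_parcel − T_env = -13.52 − (-14.68) = +1.16°C

+1.16°C (parcel warmer than environment)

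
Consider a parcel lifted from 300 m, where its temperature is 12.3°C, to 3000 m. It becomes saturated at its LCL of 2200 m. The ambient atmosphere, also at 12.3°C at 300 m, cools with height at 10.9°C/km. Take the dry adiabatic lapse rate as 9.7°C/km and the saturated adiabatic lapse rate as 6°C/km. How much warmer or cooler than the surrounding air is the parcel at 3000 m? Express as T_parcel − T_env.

Parcel:
  Dry to 2200 m: -9.7 × 1.9 km = -18.43°C, so T = -6.13°C.
  Saturated to 3000 m: -6 × 0.8 km = -4.8°C, so T = -10.93°C.
Environment:
  Environment to 3000 m: -10.9 × 2.7 km = -29.43°C, so T = -17.13°C.
T_parcel − T_env = -10.93 − (-17.13) = +6.2°C

+6.2°C (parcel warmer than environment)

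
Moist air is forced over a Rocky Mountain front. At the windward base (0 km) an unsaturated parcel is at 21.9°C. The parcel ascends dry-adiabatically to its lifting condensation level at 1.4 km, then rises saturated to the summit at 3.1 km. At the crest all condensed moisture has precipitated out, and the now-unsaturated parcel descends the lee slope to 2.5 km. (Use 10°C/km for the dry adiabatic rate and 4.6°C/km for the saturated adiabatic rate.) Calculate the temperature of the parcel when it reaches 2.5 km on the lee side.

6.08°C

From 0 m to 1400 m (dry): cools by 10 × 1.4 = 14°C, giving 7.9°C.
From 1400 m to 3100 m (saturated): cools by 4.6 × 1.7 = 7.82°C, giving 0.08°C.
From 3100 m to 2500 m (dry descent): warms by 10 × 0.6 = 6°C, giving 6.08°C.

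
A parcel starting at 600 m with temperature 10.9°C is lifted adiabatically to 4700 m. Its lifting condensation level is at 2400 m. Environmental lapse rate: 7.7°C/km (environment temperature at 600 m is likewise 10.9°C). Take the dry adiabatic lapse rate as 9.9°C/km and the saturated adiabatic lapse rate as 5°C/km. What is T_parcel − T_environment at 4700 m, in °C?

Parcel:
  600 → 2400 m (dry, 9.9°C/km): ΔT = -9.9 × 1.8 = -17.82°C → T = -6.92°C
  2400 → 4700 m (saturated, 5°C/km): ΔT = -5 × 2.3 = -11.5°C → T = -18.42°C
Environment:
  600 → 4700 m (environment, 7.7°C/km): ΔT = -7.7 × 4.1 = -31.57°C → T = -20.67°C
T_parcel − T_env = -18.42 − (-20.67) = +2.25°C

+2.25°C (parcel warmer than environment)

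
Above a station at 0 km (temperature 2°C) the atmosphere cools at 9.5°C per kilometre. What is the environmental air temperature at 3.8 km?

0 → 3800 m (environmental, 9.5°C/km): ΔT = -9.5 × 3.8 = -36.1°C → T = -34.1°C

-34.1°C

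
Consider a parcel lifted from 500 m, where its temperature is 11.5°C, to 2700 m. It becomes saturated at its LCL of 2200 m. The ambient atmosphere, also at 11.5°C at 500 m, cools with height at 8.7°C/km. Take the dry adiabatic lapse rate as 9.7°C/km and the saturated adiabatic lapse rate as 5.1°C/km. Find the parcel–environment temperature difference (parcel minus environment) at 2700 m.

Parcel:
  Dry to 2200 m: -9.7 × 1.7 km = -16.49°C, so T = -4.99°C.
  Saturated to 2700 m: -5.1 × 0.5 km = -2.55°C, so T = -7.54°C.
Environment:
  Environment to 2700 m: -8.7 × 2.2 km = -19.14°C, so T = -7.64°C.
T_parcel − T_env = -7.54 − (-7.64) = +0.1°C

+0.1°C (parcel warmer than environment)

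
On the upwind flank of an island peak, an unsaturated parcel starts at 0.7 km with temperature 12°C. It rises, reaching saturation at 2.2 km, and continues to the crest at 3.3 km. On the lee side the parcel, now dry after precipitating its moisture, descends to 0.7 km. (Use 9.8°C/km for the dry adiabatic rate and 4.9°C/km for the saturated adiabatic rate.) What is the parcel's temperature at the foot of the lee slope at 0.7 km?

From 700 m to 2200 m (dry): cools by 9.8 × 1.5 = 14.7°C, giving -2.7°C.
From 2200 m to 3300 m (saturated): cools by 4.9 × 1.1 = 5.39°C, giving -8.09°C.
From 3300 m to 700 m (dry descent): warms by 9.8 × 2.6 = 25.48°C, giving 17.39°C.

17.39°C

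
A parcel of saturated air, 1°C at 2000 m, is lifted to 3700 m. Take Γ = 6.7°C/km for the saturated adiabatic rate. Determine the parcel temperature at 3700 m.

-10.39°C

From 2000 m to 3700 m (saturated adiabatic): cools by 6.7 × 1.7 = 11.39°C, giving -10.39°C.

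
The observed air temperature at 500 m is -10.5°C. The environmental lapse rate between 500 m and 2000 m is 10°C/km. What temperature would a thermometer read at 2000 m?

500 → 2000 m (environmental, 10°C/km): ΔT = -10 × 1.5 = -15°C → T = -25.5°C

-25.5°C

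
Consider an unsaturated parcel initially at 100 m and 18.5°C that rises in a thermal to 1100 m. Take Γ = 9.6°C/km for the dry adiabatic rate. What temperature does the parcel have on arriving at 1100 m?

100 → 1100 m (dry adiabatic, 9.6°C/km): ΔT = -9.6 × 1 = -9.6°C → T = 8.9°C

8.9°C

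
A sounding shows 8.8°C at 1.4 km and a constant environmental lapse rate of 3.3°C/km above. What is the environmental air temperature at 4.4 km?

1400–4400 m, environmental: Δz = 3 km ⇒ ΔT = -9.9°C; T = -1.1°C

-1.1°C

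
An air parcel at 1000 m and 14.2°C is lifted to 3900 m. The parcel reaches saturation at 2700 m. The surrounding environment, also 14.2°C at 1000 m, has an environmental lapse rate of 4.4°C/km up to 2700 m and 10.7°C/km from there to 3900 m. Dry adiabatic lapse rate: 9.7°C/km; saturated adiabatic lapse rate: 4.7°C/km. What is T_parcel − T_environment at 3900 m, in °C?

Parcel:
  Dry to 2700 m: -9.7 × 1.7 km = -16.49°C, so T = -2.29°C.
  Saturated to 3900 m: -4.7 × 1.2 km = -5.64°C, so T = -7.93°C.
Environment:
  Environment, lower layer to 2700 m: -4.4 × 1.7 km = -7.48°C, so T = 6.72°C.
  Environment, upper layer to 3900 m: -10.7 × 1.2 km = -12.84°C, so T = -6.12°C.
T_parcel − T_env = -7.93 − (-6.12) = -1.81°C

-1.81°C (parcel cooler than environment)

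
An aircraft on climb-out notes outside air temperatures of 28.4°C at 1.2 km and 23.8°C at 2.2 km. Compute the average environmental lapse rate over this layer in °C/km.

Γ = −ΔT/Δz = (28.4 − 23.8) / (2200 − 1200) m
  = 4.6°C / 1 km = 4.6°C/km

4.6°C/km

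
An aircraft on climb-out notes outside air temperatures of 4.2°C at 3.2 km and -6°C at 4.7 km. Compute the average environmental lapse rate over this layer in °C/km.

Γ = −ΔT/Δz = (4.2 − (-6)) / (4700 − 3200) m
  = 10.2°C / 1.5 km = 6.8°C/km

6.8°C/km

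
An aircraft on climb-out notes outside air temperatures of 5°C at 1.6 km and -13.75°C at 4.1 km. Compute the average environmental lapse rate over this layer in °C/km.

Γ = −ΔT/Δz = (5 − (-13.75)) / (4100 − 1600) m
  = 18.75°C / 2.5 km = 7.5°C/km

7.5°C/km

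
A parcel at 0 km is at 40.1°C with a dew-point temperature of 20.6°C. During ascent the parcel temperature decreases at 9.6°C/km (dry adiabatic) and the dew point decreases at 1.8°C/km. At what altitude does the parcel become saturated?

T and T_d converge at 9.6 − 1.8 = 7.8°C per km
Height above start = (40.1 − 20.6) / 7.8 = 2.5 km
LCL altitude = 0 m + 2500 m = 2500 m

2.5 km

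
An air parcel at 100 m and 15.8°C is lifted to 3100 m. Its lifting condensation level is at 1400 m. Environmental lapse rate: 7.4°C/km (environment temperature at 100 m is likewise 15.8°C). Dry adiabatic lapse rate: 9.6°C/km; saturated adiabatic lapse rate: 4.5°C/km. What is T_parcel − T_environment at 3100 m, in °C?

Parcel:
  From 100 m to 1400 m (dry): cools by 9.6 × 1.3 = 12.48°C, giving 3.32°C.
  From 1400 m to 3100 m (saturated): cools by 4.5 × 1.7 = 7.65°C, giving -4.33°C.
Environment:
  From 100 m to 3100 m (environment): cools by 7.4 × 3 = 22.2°C, giving -6.4°C.
T_parcel − T_env = -4.33 − (-6.4) = +2.07°C

+2.07°C (parcel warmer than environment)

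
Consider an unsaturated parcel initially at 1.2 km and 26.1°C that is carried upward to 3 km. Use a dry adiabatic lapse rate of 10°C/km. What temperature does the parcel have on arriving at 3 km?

From 1200 m to 3000 m (dry adiabatic): cools by 10 × 1.8 = 18°C, giving 8.1°C.

8.1°C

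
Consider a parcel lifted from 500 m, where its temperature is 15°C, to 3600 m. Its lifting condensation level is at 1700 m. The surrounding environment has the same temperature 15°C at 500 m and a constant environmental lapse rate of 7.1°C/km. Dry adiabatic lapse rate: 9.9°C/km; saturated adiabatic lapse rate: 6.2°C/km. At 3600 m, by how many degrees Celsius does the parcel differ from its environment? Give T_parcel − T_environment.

-1.65°C (parcel cooler than environment)

Parcel:
  500 → 1700 m (dry, 9.9°C/km): ΔT = -9.9 × 1.2 = -11.88°C → T = 3.12°C
  1700 → 3600 m (saturated, 6.2°C/km): ΔT = -6.2 × 1.9 = -11.78°C → T = -8.66°C
Environment:
  500 → 3600 m (environment, 7.1°C/km): ΔT = -7.1 × 3.1 = -22.01°C → T = -7.01°C
T_parcel − T_env = -8.66 − (-7.01) = -1.65°C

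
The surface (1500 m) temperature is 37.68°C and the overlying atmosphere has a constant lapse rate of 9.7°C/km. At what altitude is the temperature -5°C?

5900 m

Height above start = (37.68 − (-5)) / 9.7 = 4.4 km
Altitude = 1500 m + 4400 m = 5900 m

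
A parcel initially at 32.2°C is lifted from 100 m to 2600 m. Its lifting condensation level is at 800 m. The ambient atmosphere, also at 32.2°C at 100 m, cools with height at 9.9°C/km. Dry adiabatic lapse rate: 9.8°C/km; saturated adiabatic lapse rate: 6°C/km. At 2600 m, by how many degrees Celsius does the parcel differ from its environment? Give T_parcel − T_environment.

+7.09°C (parcel warmer than environment)

Parcel:
  From 100 m to 800 m (dry): cools by 9.8 × 0.7 = 6.86°C, giving 25.34°C.
  From 800 m to 2600 m (saturated): cools by 6 × 1.8 = 10.8°C, giving 14.54°C.
Environment:
  From 100 m to 2600 m (environment): cools by 9.9 × 2.5 = 24.75°C, giving 7.45°C.
T_parcel − T_env = 14.54 − 7.45 = +7.09°C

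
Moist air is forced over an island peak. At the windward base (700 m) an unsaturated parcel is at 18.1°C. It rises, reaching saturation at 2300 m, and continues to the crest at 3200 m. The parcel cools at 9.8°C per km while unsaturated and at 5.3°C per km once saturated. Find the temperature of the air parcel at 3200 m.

Dry to 2300 m: -9.8 × 1.6 km = -15.68°C, so T = 2.42°C.
Saturated to 3200 m: -5.3 × 0.9 km = -4.77°C, so T = -2.35°C.

-2.35°C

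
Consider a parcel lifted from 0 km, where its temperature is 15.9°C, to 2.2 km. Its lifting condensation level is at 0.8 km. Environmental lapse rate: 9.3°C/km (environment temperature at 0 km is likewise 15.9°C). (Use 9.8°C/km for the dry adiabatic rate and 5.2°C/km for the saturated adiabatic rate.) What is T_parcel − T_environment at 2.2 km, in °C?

+5.34°C (parcel warmer than environment)

Parcel:
  0–800 m, dry: Δz = 0.8 km ⇒ ΔT = -7.84°C; T = 8.06°C
  800–2200 m, saturated: Δz = 1.4 km ⇒ ΔT = -7.28°C; T = 0.78°C
Environment:
  0–2200 m, environment: Δz = 2.2 km ⇒ ΔT = -20.46°C; T = -4.56°C
T_parcel − T_env = 0.78 − (-4.56) = +5.34°C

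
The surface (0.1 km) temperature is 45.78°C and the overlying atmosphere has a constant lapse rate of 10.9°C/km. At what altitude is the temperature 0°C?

Height above start = (45.78 − 0) / 10.9 = 4.2 km
Altitude = 100 m + 4200 m = 4300 m

4.3 km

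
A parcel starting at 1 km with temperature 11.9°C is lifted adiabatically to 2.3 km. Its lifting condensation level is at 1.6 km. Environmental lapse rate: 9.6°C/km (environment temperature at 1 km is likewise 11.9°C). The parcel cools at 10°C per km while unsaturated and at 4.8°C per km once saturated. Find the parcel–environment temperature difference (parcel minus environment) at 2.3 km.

+3.12°C (parcel warmer than environment)

Parcel:
  From 1000 m to 1600 m (dry): cools by 10 × 0.6 = 6°C, giving 5.9°C.
  From 1600 m to 2300 m (saturated): cools by 4.8 × 0.7 = 3.36°C, giving 2.54°C.
Environment:
  From 1000 m to 2300 m (environment): cools by 9.6 × 1.3 = 12.48°C, giving -0.58°C.
T_parcel − T_env = 2.54 − (-0.58) = +3.12°C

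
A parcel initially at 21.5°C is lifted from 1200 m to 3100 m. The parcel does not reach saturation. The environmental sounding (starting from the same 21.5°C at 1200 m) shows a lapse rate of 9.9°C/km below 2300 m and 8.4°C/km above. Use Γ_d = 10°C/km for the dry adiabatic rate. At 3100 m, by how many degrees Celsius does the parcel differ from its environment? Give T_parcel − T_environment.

Parcel:
  1200–3100 m, dry: Δz = 1.9 km ⇒ ΔT = -19°C; T = 2.5°C
Environment:
  1200–2300 m, environment, lower layer: Δz = 1.1 km ⇒ ΔT = -10.89°C; T = 10.61°C
  2300–3100 m, environment, upper layer: Δz = 0.8 km ⇒ ΔT = -6.72°C; T = 3.89°C
T_parcel − T_env = 2.5 − 3.89 = -1.39°C

-1.39°C (parcel cooler than environment)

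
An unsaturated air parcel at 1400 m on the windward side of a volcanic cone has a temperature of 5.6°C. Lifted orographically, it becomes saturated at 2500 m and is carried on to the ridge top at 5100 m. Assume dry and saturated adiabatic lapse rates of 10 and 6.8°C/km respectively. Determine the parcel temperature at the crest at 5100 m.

-23.08°C

Dry to 2500 m: -10 × 1.1 km = -11°C, so T = -5.4°C.
Saturated to 5100 m: -6.8 × 2.6 km = -17.68°C, so T = -23.08°C.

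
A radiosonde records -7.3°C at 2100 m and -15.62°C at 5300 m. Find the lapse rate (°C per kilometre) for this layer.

2.6°C/km

Γ = −ΔT/Δz = (-7.3 − (-15.62)) / (5300 − 2100) m
  = 8.32°C / 3.2 km = 2.6°C/km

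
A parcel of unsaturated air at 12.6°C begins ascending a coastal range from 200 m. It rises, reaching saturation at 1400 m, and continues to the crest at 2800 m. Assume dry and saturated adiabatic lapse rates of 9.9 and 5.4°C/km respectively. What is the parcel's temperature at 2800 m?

-6.84°C

Dry to 1400 m: -9.9 × 1.2 km = -11.88°C, so T = 0.72°C.
Saturated to 2800 m: -5.4 × 1.4 km = -7.56°C, so T = -6.84°C.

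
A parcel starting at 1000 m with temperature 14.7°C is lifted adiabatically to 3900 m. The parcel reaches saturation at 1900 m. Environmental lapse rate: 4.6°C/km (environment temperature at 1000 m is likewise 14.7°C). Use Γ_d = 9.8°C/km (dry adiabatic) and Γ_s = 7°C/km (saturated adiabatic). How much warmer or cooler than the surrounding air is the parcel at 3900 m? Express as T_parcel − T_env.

-9.48°C (parcel cooler than environment)

Parcel:
  From 1000 m to 1900 m (dry): cools by 9.8 × 0.9 = 8.82°C, giving 5.88°C.
  From 1900 m to 3900 m (saturated): cools by 7 × 2 = 14°C, giving -8.12°C.
Environment:
  From 1000 m to 3900 m (environment): cools by 4.6 × 2.9 = 13.34°C, giving 1.36°C.
T_parcel − T_env = -8.12 − 1.36 = -9.48°C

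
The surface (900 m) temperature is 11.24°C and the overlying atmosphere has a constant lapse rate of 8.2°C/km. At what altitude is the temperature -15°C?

4100 m

Height above start = (11.24 − (-15)) / 8.2 = 3.2 km
Altitude = 900 m + 3200 m = 4100 m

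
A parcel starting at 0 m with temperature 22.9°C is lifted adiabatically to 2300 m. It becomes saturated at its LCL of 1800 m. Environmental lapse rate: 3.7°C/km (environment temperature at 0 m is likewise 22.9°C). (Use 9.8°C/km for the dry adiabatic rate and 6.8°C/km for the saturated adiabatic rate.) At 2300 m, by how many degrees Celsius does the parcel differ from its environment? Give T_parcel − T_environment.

-12.53°C (parcel cooler than environment)

Parcel:
  From 0 m to 1800 m (dry): cools by 9.8 × 1.8 = 17.64°C, giving 5.26°C.
  From 1800 m to 2300 m (saturated): cools by 6.8 × 0.5 = 3.4°C, giving 1.86°C.
Environment:
  From 0 m to 2300 m (environment): cools by 3.7 × 2.3 = 8.51°C, giving 14.39°C.
T_parcel − T_env = 1.86 − 14.39 = -12.53°C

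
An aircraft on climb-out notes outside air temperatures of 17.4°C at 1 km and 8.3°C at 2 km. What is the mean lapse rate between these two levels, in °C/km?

9.1°C/km

Γ = −ΔT/Δz = (17.4 − 8.3) / (2000 − 1000) m
  = 9.1°C / 1 km = 9.1°C/km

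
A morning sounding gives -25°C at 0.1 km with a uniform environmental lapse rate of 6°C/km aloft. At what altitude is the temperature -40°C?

2.6 km

Height above start = (-25 − (-40)) / 6 = 2.5 km
Altitude = 100 m + 2500 m = 2600 m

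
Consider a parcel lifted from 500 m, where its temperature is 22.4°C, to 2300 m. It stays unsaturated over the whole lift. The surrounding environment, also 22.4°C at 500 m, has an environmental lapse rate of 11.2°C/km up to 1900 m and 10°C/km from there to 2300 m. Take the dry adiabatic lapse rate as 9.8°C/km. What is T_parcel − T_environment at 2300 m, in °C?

Parcel:
  500–2300 m, dry: Δz = 1.8 km ⇒ ΔT = -17.64°C; T = 4.76°C
Environment:
  500–1900 m, environment, lower layer: Δz = 1.4 km ⇒ ΔT = -15.68°C; T = 6.72°C
  1900–2300 m, environment, upper layer: Δz = 0.4 km ⇒ ΔT = -4°C; T = 2.72°C
T_parcel − T_env = 4.76 − 2.72 = +2.04°C

+2.04°C (parcel warmer than environment)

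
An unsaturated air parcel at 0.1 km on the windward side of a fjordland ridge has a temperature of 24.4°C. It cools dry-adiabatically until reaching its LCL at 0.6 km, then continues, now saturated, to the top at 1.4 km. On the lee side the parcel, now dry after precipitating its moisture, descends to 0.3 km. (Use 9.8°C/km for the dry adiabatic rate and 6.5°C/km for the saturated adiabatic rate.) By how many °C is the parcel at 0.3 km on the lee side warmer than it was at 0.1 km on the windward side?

100 → 600 m (dry, 9.8°C/km): ΔT = -9.8 × 0.5 = -4.9°C → T = 19.5°C
600 → 1400 m (saturated, 6.5°C/km): ΔT = -6.5 × 0.8 = -5.2°C → T = 14.3°C
1400 → 300 m (dry descent, 9.8°C/km): ΔT = +9.8 × 1.1 = +10.78°C → T = 25.08°C
Net change vs windward start: 25.08 − 24.4 = +0.68°C

+0.68°C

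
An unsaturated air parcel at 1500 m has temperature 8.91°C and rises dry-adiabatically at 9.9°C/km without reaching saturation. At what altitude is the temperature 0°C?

Height above start = (8.91 − 0) / 9.9 = 0.9 km
Altitude = 1500 m + 900 m = 2400 m

2400 m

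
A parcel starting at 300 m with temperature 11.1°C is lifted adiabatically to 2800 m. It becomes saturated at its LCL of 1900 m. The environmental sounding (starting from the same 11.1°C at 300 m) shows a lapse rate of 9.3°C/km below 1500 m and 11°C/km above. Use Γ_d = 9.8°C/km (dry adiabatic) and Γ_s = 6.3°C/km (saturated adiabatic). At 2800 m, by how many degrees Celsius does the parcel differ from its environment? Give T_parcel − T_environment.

Parcel:
  From 300 m to 1900 m (dry): cools by 9.8 × 1.6 = 15.68°C, giving -4.58°C.
  From 1900 m to 2800 m (saturated): cools by 6.3 × 0.9 = 5.67°C, giving -10.25°C.
Environment:
  From 300 m to 1500 m (environment, lower layer): cools by 9.3 × 1.2 = 11.16°C, giving -0.06°C.
  From 1500 m to 2800 m (environment, upper layer): cools by 11 × 1.3 = 14.3°C, giving -14.36°C.
T_parcel − T_env = -10.25 − (-14.36) = +4.11°C

+4.11°C (parcel warmer than environment)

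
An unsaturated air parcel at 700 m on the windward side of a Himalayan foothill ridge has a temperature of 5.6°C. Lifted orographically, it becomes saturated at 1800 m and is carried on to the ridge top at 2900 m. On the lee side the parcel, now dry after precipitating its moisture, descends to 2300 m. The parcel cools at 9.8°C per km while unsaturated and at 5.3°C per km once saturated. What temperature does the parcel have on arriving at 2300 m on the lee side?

-5.13°C

From 700 m to 1800 m (dry): cools by 9.8 × 1.1 = 10.78°C, giving -5.18°C.
From 1800 m to 2900 m (saturated): cools by 5.3 × 1.1 = 5.83°C, giving -11.01°C.
From 2900 m to 2300 m (dry descent): warms by 9.8 × 0.6 = 5.88°C, giving -5.13°C.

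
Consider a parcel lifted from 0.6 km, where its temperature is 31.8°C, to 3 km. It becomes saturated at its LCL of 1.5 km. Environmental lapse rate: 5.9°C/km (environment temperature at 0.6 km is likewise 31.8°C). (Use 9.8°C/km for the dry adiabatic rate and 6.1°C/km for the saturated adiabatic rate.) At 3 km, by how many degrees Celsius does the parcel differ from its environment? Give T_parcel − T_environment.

Parcel:
  600 → 1500 m (dry, 9.8°C/km): ΔT = -9.8 × 0.9 = -8.82°C → T = 22.98°C
  1500 → 3000 m (saturated, 6.1°C/km): ΔT = -6.1 × 1.5 = -9.15°C → T = 13.83°C
Environment:
  600 → 3000 m (environment, 5.9°C/km): ΔT = -5.9 × 2.4 = -14.16°C → T = 17.64°C
T_parcel − T_env = 13.83 − 17.64 = -3.81°C

-3.81°C (parcel cooler than environment)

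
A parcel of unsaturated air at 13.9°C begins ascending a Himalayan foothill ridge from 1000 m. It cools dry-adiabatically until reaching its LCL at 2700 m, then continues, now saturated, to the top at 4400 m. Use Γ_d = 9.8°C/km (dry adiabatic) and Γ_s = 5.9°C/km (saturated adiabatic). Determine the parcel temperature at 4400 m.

-12.79°C

1000 → 2700 m (dry, 9.8°C/km): ΔT = -9.8 × 1.7 = -16.66°C → T = -2.76°C
2700 → 4400 m (saturated, 5.9°C/km): ΔT = -5.9 × 1.7 = -10.03°C → T = -12.79°C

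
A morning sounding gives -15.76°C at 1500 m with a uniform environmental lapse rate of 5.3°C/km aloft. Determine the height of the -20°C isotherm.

2300 m

Height above start = (-15.76 − (-20)) / 5.3 = 0.8 km
Altitude = 1500 m + 800 m = 2300 m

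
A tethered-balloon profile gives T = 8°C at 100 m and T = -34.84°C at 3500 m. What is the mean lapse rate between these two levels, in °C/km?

Γ = −ΔT/Δz = (8 − (-34.84)) / (3500 − 100) m
  = 42.84°C / 3.4 km = 12.6°C/km

12.6°C/km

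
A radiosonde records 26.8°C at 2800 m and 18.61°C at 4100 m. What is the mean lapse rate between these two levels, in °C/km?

Γ = −ΔT/Δz = (26.8 − 18.61) / (4100 − 2800) m
  = 8.19°C / 1.3 km = 6.3°C/km

6.3°C/km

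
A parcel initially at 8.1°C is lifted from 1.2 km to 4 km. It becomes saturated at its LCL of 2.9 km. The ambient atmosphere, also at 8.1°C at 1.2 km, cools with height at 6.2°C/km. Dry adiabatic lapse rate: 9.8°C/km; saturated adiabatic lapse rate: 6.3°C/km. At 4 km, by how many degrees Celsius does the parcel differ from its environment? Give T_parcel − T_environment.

-6.23°C (parcel cooler than environment)

Parcel:
  1200–2900 m, dry: Δz = 1.7 km ⇒ ΔT = -16.66°C; T = -8.56°C
  2900–4000 m, saturated: Δz = 1.1 km ⇒ ΔT = -6.93°C; T = -15.49°C
Environment:
  1200–4000 m, environment: Δz = 2.8 km ⇒ ΔT = -17.36°C; T = -9.26°C
T_parcel − T_env = -15.49 − (-9.26) = -6.23°C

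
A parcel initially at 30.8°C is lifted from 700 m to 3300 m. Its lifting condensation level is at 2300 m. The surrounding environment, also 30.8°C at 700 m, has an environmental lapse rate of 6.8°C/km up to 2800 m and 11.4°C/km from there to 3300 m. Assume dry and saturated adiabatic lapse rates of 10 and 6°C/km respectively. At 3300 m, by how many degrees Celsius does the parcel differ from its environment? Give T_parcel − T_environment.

-2.02°C (parcel cooler than environment)

Parcel:
  700 → 2300 m (dry, 10°C/km): ΔT = -10 × 1.6 = -16°C → T = 14.8°C
  2300 → 3300 m (saturated, 6°C/km): ΔT = -6 × 1 = -6°C → T = 8.8°C
Environment:
  700 → 2800 m (environment, lower layer, 6.8°C/km): ΔT = -6.8 × 2.1 = -14.28°C → T = 16.52°C
  2800 → 3300 m (environment, upper layer, 11.4°C/km): ΔT = -11.4 × 0.5 = -5.7°C → T = 10.82°C
T_parcel − T_env = 8.8 − 10.82 = -2.02°C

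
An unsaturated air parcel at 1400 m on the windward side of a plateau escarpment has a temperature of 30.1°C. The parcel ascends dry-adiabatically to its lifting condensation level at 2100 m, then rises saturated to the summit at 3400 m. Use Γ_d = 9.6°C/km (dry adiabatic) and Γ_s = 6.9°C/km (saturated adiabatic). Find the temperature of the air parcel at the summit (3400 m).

14.41°C

1400–2100 m, dry: Δz = 0.7 km ⇒ ΔT = -6.72°C; T = 23.38°C
2100–3400 m, saturated: Δz = 1.3 km ⇒ ΔT = -8.97°C; T = 14.41°C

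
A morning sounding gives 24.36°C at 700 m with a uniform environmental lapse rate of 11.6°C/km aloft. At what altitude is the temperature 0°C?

Height above start = (24.36 − 0) / 11.6 = 2.1 km
Altitude = 700 m + 2100 m = 2800 m

2800 m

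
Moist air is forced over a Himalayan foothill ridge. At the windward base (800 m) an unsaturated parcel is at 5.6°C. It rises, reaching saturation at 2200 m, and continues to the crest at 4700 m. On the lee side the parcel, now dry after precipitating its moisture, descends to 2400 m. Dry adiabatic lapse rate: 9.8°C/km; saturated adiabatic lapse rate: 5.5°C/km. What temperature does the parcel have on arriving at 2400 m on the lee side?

Dry to 2200 m: -9.8 × 1.4 km = -13.72°C, so T = -8.12°C.
Saturated to 4700 m: -5.5 × 2.5 km = -13.75°C, so T = -21.87°C.
Dry descent to 2400 m: +9.8 × 2.3 km = +22.54°C, so T = 0.67°C.

0.67°C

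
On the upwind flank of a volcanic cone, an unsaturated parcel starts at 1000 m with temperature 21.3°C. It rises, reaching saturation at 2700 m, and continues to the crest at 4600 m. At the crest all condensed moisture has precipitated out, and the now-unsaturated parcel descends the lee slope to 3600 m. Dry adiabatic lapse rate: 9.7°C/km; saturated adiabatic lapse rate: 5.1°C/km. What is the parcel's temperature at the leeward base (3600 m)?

1000–2700 m, dry: Δz = 1.7 km ⇒ ΔT = -16.49°C; T = 4.81°C
2700–4600 m, saturated: Δz = 1.9 km ⇒ ΔT = -9.69°C; T = -4.88°C
4600–3600 m, dry descent: Δz = 1 km ⇒ ΔT = +9.7°C; T = 4.82°C

4.82°C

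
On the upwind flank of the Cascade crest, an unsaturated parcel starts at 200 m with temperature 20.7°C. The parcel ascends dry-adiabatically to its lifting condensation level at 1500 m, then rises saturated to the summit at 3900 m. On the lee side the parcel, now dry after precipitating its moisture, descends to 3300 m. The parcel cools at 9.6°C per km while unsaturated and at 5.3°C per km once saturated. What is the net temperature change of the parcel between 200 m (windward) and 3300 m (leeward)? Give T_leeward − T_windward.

-19.44°C

200–1500 m, dry: Δz = 1.3 km ⇒ ΔT = -12.48°C; T = 8.22°C
1500–3900 m, saturated: Δz = 2.4 km ⇒ ΔT = -12.72°C; T = -4.5°C
3900–3300 m, dry descent: Δz = 0.6 km ⇒ ΔT = +5.76°C; T = 1.26°C
Net change vs windward start: 1.26 − 20.7 = -19.44°C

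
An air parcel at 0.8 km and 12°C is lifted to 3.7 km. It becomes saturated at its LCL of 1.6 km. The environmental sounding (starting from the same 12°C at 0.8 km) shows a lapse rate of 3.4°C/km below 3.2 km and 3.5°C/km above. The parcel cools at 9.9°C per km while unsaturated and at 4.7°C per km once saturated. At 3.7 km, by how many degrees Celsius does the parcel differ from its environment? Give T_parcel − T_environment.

-7.88°C (parcel cooler than environment)

Parcel:
  800 → 1600 m (dry, 9.9°C/km): ΔT = -9.9 × 0.8 = -7.92°C → T = 4.08°C
  1600 → 3700 m (saturated, 4.7°C/km): ΔT = -4.7 × 2.1 = -9.87°C → T = -5.79°C
Environment:
  800 → 3200 m (environment, lower layer, 3.4°C/km): ΔT = -3.4 × 2.4 = -8.16°C → T = 3.84°C
  3200 → 3700 m (environment, upper layer, 3.5°C/km): ΔT = -3.5 × 0.5 = -1.75°C → T = 2.09°C
T_parcel − T_env = -5.79 − 2.09 = -7.88°C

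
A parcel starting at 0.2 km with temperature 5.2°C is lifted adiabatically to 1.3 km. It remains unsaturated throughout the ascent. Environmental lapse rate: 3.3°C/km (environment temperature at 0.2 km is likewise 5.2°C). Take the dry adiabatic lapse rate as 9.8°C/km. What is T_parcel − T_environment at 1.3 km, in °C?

Parcel:
  200 → 1300 m (dry, 9.8°C/km): ΔT = -9.8 × 1.1 = -10.78°C → T = -5.58°C
Environment:
  200 → 1300 m (environment, 3.3°C/km): ΔT = -3.3 × 1.1 = -3.63°C → T = 1.57°C
T_parcel − T_env = -5.58 − 1.57 = -7.15°C

-7.15°C (parcel cooler than environment)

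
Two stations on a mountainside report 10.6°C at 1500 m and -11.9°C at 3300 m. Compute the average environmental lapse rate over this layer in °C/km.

Γ = −ΔT/Δz = (10.6 − (-11.9)) / (3300 − 1500) m
  = 22.5°C / 1.8 km = 12.5°C/km

12.5°C/km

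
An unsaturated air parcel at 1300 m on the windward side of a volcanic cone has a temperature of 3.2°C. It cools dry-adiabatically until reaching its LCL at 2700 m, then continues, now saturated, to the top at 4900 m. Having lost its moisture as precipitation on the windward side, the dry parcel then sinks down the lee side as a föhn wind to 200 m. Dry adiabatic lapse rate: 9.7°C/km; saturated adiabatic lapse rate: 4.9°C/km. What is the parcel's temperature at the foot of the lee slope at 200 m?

Dry to 2700 m: -9.7 × 1.4 km = -13.58°C, so T = -10.38°C.
Saturated to 4900 m: -4.9 × 2.2 km = -10.78°C, so T = -21.16°C.
Dry descent to 200 m: +9.7 × 4.7 km = +45.59°C, so T = 24.43°C.

24.43°C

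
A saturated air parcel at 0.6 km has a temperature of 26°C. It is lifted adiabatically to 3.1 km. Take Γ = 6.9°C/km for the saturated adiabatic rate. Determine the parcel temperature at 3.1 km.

600–3100 m, saturated adiabatic: Δz = 2.5 km ⇒ ΔT = -17.25°C; T = 8.75°C

8.75°C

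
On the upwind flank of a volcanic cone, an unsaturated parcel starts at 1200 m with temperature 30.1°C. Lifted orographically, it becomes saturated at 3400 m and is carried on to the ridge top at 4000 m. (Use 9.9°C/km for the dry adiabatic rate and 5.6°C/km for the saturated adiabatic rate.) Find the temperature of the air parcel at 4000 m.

4.96°C

1200–3400 m, dry: Δz = 2.2 km ⇒ ΔT = -21.78°C; T = 8.32°C
3400–4000 m, saturated: Δz = 0.6 km ⇒ ΔT = -3.36°C; T = 4.96°C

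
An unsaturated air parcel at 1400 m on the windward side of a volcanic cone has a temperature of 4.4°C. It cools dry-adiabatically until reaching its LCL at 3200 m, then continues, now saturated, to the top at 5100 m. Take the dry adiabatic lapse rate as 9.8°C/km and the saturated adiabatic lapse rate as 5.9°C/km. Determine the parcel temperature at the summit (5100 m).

From 1400 m to 3200 m (dry): cools by 9.8 × 1.8 = 17.64°C, giving -13.24°C.
From 3200 m to 5100 m (saturated): cools by 5.9 × 1.9 = 11.21°C, giving -24.45°C.

-24.45°C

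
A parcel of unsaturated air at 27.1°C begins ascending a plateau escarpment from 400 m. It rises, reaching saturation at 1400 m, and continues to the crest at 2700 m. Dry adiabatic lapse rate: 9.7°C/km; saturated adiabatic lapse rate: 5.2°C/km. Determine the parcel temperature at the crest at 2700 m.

From 400 m to 1400 m (dry): cools by 9.7 × 1 = 9.7°C, giving 17.4°C.
From 1400 m to 2700 m (saturated): cools by 5.2 × 1.3 = 6.76°C, giving 10.64°C.

10.64°C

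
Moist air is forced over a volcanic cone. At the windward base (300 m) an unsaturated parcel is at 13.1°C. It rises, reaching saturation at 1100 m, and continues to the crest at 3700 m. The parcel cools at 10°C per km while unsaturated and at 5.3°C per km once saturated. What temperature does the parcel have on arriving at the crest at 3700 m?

300 → 1100 m (dry, 10°C/km): ΔT = -10 × 0.8 = -8°C → T = 5.1°C
1100 → 3700 m (saturated, 5.3°C/km): ΔT = -5.3 × 2.6 = -13.78°C → T = -8.68°C

-8.68°C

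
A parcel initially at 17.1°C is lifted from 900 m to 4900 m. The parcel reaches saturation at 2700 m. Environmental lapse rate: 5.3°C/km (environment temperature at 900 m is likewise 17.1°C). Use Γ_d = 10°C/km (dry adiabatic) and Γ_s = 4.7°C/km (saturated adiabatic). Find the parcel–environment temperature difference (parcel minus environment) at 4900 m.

-7.14°C (parcel cooler than environment)

Parcel:
  From 900 m to 2700 m (dry): cools by 10 × 1.8 = 18°C, giving -0.9°C.
  From 2700 m to 4900 m (saturated): cools by 4.7 × 2.2 = 10.34°C, giving -11.24°C.
Environment:
  From 900 m to 4900 m (environment): cools by 5.3 × 4 = 21.2°C, giving -4.1°C.
T_parcel − T_env = -11.24 − (-4.1) = -7.14°C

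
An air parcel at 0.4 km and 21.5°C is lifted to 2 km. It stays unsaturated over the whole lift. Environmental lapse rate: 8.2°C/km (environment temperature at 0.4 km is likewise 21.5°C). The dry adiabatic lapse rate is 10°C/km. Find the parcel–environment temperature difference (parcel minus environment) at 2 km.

-2.88°C (parcel cooler than environment)

Parcel:
  Dry to 2000 m: -10 × 1.6 km = -16°C, so T = 5.5°C.
Environment:
  Environment to 2000 m: -8.2 × 1.6 km = -13.12°C, so T = 8.38°C.
T_parcel − T_env = 5.5 − 8.38 = -2.88°C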